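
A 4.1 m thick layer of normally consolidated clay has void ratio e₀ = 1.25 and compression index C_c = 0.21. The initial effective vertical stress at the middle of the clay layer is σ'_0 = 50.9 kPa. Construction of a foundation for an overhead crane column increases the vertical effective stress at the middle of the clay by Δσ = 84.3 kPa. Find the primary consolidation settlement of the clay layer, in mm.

S_c ≈ 162 mm

Final effective stress: σ'_f = σ'_0 + Δσ = 50.9 + 84.3 = 135.2 kPa.
Normally consolidated clay, so the full stress increment lies on the virgin compression line:
S_c = C_c·H/(1+e₀)·log₁₀(σ'_f/σ'_0) = 0.21×4.1/(1+1.25)×log₁₀(135.2/50.9)
    = 0.38267 × 0.42426 = 0.1624 m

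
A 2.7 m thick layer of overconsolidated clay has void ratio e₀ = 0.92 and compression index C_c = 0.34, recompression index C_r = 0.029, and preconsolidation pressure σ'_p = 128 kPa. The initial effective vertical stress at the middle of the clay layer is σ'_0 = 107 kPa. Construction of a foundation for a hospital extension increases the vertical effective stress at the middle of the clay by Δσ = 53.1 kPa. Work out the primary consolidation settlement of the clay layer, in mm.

S_c ≈ 49.6 mm

Final effective stress: σ'_f = 107 + 53.1 = 160.1 kPa.
σ'_f = 160.1 > σ'_p = 128 kPa, so the stress path crosses the preconsolidation pressure — recompression up to σ'_p, then virgin compression beyond:
S_c = H/(1+e₀)·[C_r·log₁₀(σ'_p/σ'_0) + C_c·log₁₀(σ'_f/σ'_p)]
    = 2.7/1.92 × [0.029×log₁₀(128/107) + 0.34×log₁₀(160.1/128)]
    = 1.4063 × [0.002257 + 0.033042] = 0.04964 m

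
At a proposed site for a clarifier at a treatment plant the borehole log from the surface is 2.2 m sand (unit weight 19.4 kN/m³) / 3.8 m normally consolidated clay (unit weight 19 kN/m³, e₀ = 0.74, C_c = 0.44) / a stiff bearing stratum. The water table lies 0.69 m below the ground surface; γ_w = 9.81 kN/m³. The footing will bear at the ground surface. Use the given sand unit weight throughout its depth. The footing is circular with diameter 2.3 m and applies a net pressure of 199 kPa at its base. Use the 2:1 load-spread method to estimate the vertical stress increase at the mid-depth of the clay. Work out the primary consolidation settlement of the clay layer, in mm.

Mid-depth of clay below the ground surface: z = 2.2 + 3.8/2 = 4.1 m.
Total vertical stress at mid-clay: σ_v = 19.4×2.2 + 19×1.9 = 78.78 kPa.
Pore pressure: u = 9.81×(4.1 − 0.69) = 33.452 kPa.
Initial effective stress: σ'_0 = σ_v − u = 78.78 − 33.452 = 45.328 kPa.
Stress increase at mid-clay by the 2:1 spreading method:
Δσ ≈ qD²/(D+z)² = 199×2.3²/(2.3+4.1)² = 25.701 kPa
Final effective stress: σ'_f = σ'_0 + Δσ = 45.328 + 25.701 = 71.029 kPa.
Normally consolidated clay, so the full stress increment lies on the virgin compression line:
S_c = C_c·H/(1+e₀)·log₁₀(σ'_f/σ'_0) = 0.44×3.8/(1+0.74)×log₁₀(71.029/45.328)
    = 0.96092 × 0.19507 = 0.1874 m

S_c ≈ 187 mm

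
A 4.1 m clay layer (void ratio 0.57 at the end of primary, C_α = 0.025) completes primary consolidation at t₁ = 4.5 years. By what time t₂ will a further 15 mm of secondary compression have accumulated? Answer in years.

t₂ ≈ 7.64 years

S_s = C_α·H/(1+e_p)·log₁₀(t₂/t₁) ⇒ log₁₀(t₂/t₁) = S_s·(1+e_p)/(C_α·H).
log₁₀(t₂/t₁) = 0.015 × (1+0.57) / (0.025×4.1) = 0.2298
t₂ = t₁ × 10^0.2298 = 4.5 × 1.697 = 7.638 years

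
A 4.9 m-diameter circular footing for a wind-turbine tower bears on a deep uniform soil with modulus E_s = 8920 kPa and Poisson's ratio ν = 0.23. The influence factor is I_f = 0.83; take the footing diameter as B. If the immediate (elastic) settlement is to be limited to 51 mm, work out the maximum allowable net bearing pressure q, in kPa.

S_e = q·B·(1−ν²)/E_s · I_f  ⇒  q = S_e·E_s / (B·(1−ν²)·I_f).
q = 0.051 × 8920 / (4.9 × 0.9471 × 0.83) = 118.1 kPa

q ≈ 118 kPa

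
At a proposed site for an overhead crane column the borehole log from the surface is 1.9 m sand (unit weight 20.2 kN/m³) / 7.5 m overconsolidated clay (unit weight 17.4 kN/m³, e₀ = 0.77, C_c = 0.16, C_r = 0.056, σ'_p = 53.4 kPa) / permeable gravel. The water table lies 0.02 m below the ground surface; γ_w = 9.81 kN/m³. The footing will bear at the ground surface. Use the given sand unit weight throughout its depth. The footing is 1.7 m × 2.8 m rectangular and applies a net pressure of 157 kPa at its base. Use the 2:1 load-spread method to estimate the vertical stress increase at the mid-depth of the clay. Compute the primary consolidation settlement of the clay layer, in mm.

Mid-depth of clay below the ground surface: z = 1.9 + 7.5/2 = 5.65 m.
Total vertical stress at mid-clay: σ_v = 20.2×1.9 + 17.4×3.75 = 103.63 kPa.
Pore pressure: u = 9.81×(5.65 − 0.02) = 55.23 kPa.
Initial effective stress: σ'_0 = σ_v − u = 103.63 − 55.23 = 48.4 kPa.
Stress increase at mid-clay by the 2:1 spreading method:
Δσ = qBL/((B+z)(L+z)) = 157×1.7×2.8/((1.7+5.65)(2.8+5.65)) = 12.033 kPa
Final effective stress: σ'_f = 48.4 + 12.033 = 60.433 kPa.
σ'_f = 60.433 > σ'_p = 53.4 kPa, so the stress path crosses the preconsolidation pressure — recompression up to σ'_p, then virgin compression beyond:
S_c = H/(1+e₀)·[C_r·log₁₀(σ'_p/σ'_0) + C_c·log₁₀(σ'_f/σ'_p)]
    = 7.5/1.77 × [0.056×log₁₀(53.4/48.4) + 0.16×log₁₀(60.433/53.4)]
    = 4.2373 × [0.002391 + 0.0085973] = 0.04656 m

S_c ≈ 46.6 mm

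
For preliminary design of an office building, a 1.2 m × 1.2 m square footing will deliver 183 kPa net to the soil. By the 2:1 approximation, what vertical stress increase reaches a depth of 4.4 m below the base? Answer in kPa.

By the 2:1 method the load spreads at 1 horizontal : 2 vertical, so at depth z the loaded area has grown by z in each plan dimension:
Δσ = qBL/((B+z)(L+z)) = 183×1.2×1.2/((1.2+4.4)(1.2+4.4)) = 8.4031 kPa

Δσ_z ≈ 8.4 kPa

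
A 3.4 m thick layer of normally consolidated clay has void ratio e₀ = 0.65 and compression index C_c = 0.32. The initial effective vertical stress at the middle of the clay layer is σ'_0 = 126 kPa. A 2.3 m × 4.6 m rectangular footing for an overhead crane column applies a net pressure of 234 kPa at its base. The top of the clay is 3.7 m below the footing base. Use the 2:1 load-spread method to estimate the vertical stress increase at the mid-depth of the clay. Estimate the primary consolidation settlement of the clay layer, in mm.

S_c ≈ 65.1 mm

Mid-depth of clay below the footing base: z = 3.7 + 3.4/2 = 5.4 m.
Stress increase at mid-clay by the 2:1 spreading method:
Δσ = qBL/((B+z)(L+z)) = 234×2.3×4.6/((2.3+5.4)(4.6+5.4)) = 32.152 kPa
Final effective stress: σ'_f = σ'_0 + Δσ = 126 + 32.152 = 158.15 kPa.
Normally consolidated clay, so the full stress increment lies on the virgin compression line:
S_c = C_c·H/(1+e₀)·log₁₀(σ'_f/σ'_0) = 0.32×3.4/(1+0.65)×log₁₀(158.15/126)
    = 0.65939 × 0.098699 = 0.06508 m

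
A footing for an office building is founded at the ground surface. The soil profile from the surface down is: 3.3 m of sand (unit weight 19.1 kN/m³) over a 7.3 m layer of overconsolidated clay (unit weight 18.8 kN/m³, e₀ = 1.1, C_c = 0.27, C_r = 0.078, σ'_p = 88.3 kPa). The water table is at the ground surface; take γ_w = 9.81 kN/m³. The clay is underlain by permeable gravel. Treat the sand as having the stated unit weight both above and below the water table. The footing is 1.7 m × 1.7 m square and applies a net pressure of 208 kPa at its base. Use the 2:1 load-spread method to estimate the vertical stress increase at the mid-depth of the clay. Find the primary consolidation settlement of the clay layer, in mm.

S_c ≈ 14 mm

Mid-depth of clay below the ground surface: z = 3.3 + 7.3/2 = 6.95 m.
Total vertical stress at mid-clay: σ_v = 19.1×3.3 + 18.8×3.65 = 131.65 kPa.
Pore pressure: u = 9.81×(6.95 − 0) = 68.18 kPa.
Initial effective stress: σ'_0 = σ_v − u = 131.65 − 68.18 = 63.47 kPa.
Stress increase at mid-clay by the 2:1 spreading method:
Δσ = qBL/((B+z)(L+z)) = 208×1.7×1.7/((1.7+6.95)(1.7+6.95)) = 8.0339 kPa
Final effective stress: σ'_f = 63.47 + 8.0339 = 71.504 kPa.
σ'_f = 71.504 ≤ σ'_p = 88.3 kPa, so the clay remains overconsolidated and only the recompression index applies:
S_c = C_r·H/(1+e₀)·log₁₀(σ'_f/σ'_0) = 0.078×7.3/2.1×log₁₀(71.504/63.47)
    = 0.27114 × 0.051762 = 0.01403 m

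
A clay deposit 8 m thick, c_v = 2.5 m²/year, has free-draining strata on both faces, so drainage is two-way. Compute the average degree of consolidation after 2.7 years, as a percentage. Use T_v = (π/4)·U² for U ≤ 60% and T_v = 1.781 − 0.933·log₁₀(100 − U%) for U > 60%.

Drainage path length: H_d = H/2 = 4 m (double drainage).
T_v = c_v·t/H_d² = 2.5×2.7/4² = 0.42188.
T_v = 0.42188 corresponds to the U > 60% branch:
U = 1 − 10^((1.781 − T_v)/0.933)/100 = 0.7138

U ≈ 71.4 %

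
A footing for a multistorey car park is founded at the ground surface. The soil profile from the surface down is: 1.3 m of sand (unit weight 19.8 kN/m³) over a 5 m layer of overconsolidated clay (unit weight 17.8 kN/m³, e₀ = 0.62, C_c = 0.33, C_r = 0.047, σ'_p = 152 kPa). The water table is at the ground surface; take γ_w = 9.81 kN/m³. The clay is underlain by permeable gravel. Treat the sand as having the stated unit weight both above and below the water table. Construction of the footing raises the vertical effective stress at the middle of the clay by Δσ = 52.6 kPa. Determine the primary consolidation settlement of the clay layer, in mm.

S_c ≈ 60.1 mm

Mid-depth of clay below the ground surface: z = 1.3 + 5/2 = 3.8 m.
Total vertical stress at mid-clay: σ_v = 19.8×1.3 + 17.8×2.5 = 70.24 kPa.
Pore pressure: u = 9.81×(3.8 − 0) = 37.278 kPa.
Initial effective stress: σ'_0 = σ_v − u = 70.24 − 37.278 = 32.962 kPa.
Final effective stress: σ'_f = 32.962 + 52.6 = 85.562 kPa.
σ'_f = 85.562 ≤ σ'_p = 152 kPa, so the clay remains overconsolidated and only the recompression index applies:
S_c = C_r·H/(1+e₀)·log₁₀(σ'_f/σ'_0) = 0.047×5/1.62×log₁₀(85.562/32.962)
    = 0.14506 × 0.41427 = 0.06009 m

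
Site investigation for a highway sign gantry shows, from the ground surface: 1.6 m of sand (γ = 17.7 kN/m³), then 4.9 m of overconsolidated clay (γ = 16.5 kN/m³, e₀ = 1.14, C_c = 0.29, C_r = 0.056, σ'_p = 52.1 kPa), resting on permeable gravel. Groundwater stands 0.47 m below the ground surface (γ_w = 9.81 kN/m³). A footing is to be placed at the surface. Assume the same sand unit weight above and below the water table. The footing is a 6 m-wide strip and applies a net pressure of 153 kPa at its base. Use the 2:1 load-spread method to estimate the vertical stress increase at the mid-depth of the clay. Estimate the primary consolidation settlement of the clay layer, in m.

S_c ≈ 0.277 m

Mid-depth of clay below the ground surface: z = 1.6 + 4.9/2 = 4.05 m.
Total vertical stress at mid-clay: σ_v = 17.7×1.6 + 16.5×2.45 = 68.745 kPa.
Pore pressure: u = 9.81×(4.05 − 0.47) = 35.12 kPa.
Initial effective stress: σ'_0 = σ_v − u = 68.745 − 35.12 = 33.625 kPa.
Stress increase at mid-clay by the 2:1 spreading method:
Δσ = qB/(B+z) = 153×6/(6+4.05) = 91.343 kPa
Final effective stress: σ'_f = 33.625 + 91.343 = 124.97 kPa.
σ'_f = 124.97 > σ'_p = 52.1 kPa, so the stress path crosses the preconsolidation pressure — recompression up to σ'_p, then virgin compression beyond:
S_c = H/(1+e₀)·[C_r·log₁₀(σ'_p/σ'_0) + C_c·log₁₀(σ'_f/σ'_p)]
    = 4.9/2.14 × [0.056×log₁₀(52.1/33.625) + 0.29×log₁₀(124.97/52.1)]
    = 2.2897 × [0.01065 + 0.11019] = 0.2767 m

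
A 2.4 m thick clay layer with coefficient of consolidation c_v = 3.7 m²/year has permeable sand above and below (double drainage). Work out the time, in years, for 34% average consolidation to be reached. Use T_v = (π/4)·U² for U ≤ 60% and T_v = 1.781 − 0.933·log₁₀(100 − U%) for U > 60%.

Drainage path length: H_d = H/2 = 1.2 m (double drainage).
U ≤ 60%: T_v = (π/4)·U² = (π/4)×0.34² = 0.090792.
t = T_v·H_d²/c_v = 0.090792×1.2²/3.7 = 0.03534 years.

t ≈ 0.0353 years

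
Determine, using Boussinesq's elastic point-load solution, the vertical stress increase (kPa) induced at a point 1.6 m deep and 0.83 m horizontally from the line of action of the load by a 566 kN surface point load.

Δσ_z ≈ 58.2 kPa

Boussinesq vertical stress below a point load on an elastic half-space:
Δσ_z = 3P/(2πz²) · [1 + (r/z)²]^(−5/2)
r/z = 0.83/1.6 = 0.51875; [1+(r/z)²]^(−5/2) = 0.55114.
Δσ_z = 3×566/(2π×1.6²) × 0.55114 = 105.56 × 0.55114 = 58.18 kPa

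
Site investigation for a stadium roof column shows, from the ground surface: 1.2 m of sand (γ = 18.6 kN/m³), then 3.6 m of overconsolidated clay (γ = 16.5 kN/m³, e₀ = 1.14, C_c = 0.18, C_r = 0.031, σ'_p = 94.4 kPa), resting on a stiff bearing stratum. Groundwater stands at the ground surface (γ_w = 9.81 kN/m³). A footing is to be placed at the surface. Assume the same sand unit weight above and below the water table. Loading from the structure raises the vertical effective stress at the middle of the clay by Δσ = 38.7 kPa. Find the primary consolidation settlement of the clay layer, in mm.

S_c ≈ 22.6 mm

Mid-depth of clay below the ground surface: z = 1.2 + 3.6/2 = 3 m.
Total vertical stress at mid-clay: σ_v = 18.6×1.2 + 16.5×1.8 = 52.02 kPa.
Pore pressure: u = 9.81×(3 − 0) = 29.43 kPa.
Initial effective stress: σ'_0 = σ_v − u = 52.02 − 29.43 = 22.59 kPa.
Final effective stress: σ'_f = 22.59 + 38.7 = 61.29 kPa.
σ'_f = 61.29 ≤ σ'_p = 94.4 kPa, so the clay remains overconsolidated and only the recompression index applies:
S_c = C_r·H/(1+e₀)·log₁₀(σ'_f/σ'_0) = 0.031×3.6/2.14×log₁₀(61.29/22.59)
    = 0.052148 × 0.43347 = 0.0226 m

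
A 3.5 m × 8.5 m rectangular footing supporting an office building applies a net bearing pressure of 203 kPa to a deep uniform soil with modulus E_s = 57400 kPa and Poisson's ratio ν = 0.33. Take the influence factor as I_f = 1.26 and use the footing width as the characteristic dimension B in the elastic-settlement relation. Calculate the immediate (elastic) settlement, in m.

Immediate (elastic) settlement: S_e = q·B·(1−ν²)/E_s · I_f.
S_e = 203 × 3.5 × (1 − 0.33²) / 57400 × 1.26
    = 203 × 3.5 × 0.8911 / 57400 × 1.26
    = 0.0139 m

S_e ≈ 0.0139 m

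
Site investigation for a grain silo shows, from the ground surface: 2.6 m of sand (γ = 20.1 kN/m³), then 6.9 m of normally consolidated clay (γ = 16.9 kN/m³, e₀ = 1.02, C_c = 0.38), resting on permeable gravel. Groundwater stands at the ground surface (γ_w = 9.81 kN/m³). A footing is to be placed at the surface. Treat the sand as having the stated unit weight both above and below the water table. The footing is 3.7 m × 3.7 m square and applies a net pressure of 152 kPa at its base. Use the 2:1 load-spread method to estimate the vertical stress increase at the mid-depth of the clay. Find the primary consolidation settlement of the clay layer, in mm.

S_c ≈ 201 mm

Mid-depth of clay below the ground surface: z = 2.6 + 6.9/2 = 6.05 m.
Total vertical stress at mid-clay: σ_v = 20.1×2.6 + 16.9×3.45 = 110.56 kPa.
Pore pressure: u = 9.81×(6.05 − 0) = 59.351 kPa.
Initial effective stress: σ'_0 = σ_v − u = 110.56 − 59.351 = 51.209 kPa.
Stress increase at mid-clay by the 2:1 spreading method:
Δσ = qBL/((B+z)(L+z)) = 152×3.7×3.7/((3.7+6.05)(3.7+6.05)) = 21.89 kPa
Final effective stress: σ'_f = σ'_0 + Δσ = 51.209 + 21.89 = 73.099 kPa.
Normally consolidated clay, so the full stress increment lies on the virgin compression line:
S_c = C_c·H/(1+e₀)·log₁₀(σ'_f/σ'_0) = 0.38×6.9/(1+1.02)×log₁₀(73.099/51.209)
    = 1.298 × 0.15457 = 0.2006 m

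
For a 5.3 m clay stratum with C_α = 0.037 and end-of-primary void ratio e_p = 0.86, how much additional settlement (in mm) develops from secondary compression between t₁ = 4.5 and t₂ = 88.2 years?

Secondary compression: S_s = C_α·H/(1+e_p)·log₁₀(t₂/t₁)
S_s = 0.037×5.3/(1+0.86)×log₁₀(88.2/4.5)
    = 0.1054 × 1.292 = 0.1362 m

S_s ≈ 136 mm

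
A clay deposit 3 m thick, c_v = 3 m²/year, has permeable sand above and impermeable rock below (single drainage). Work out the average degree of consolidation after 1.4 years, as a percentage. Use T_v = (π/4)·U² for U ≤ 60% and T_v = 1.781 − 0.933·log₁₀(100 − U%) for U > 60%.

U ≈ 74.4 %

Drainage path length: H_d = H = 3 m (single drainage).
T_v = c_v·t/H_d² = 3×1.4/3² = 0.46667.
T_v = 0.46667 corresponds to the U > 60% branch:
U = 1 − 10^((1.781 − T_v)/0.933)/100 = 0.7437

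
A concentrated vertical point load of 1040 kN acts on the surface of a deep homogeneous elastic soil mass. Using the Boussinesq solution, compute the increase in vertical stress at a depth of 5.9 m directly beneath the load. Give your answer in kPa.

Δσ_z ≈ 14.3 kPa

Boussinesq vertical stress below a point load on an elastic half-space:
Δσ_z = 3P/(2πz²) · [1 + (r/z)²]^(−5/2)
r/z = 0/5.9 = 0; [1+(r/z)²]^(−5/2) = 1.
Δσ_z = 3×1040/(2π×5.9²) × 1 = 14.265 × 1 = 14.27 kPa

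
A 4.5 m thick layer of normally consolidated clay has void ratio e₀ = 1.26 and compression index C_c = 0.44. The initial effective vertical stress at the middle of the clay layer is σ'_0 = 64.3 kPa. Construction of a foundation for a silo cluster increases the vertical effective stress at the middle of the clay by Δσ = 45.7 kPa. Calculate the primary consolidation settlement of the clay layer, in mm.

Final effective stress: σ'_f = σ'_0 + Δσ = 64.3 + 45.7 = 110 kPa.
Normally consolidated clay, so the full stress increment lies on the virgin compression line:
S_c = C_c·H/(1+e₀)·log₁₀(σ'_f/σ'_0) = 0.44×4.5/(1+1.26)×log₁₀(110/64.3)
    = 0.87611 × 0.23318 = 0.2043 m

S_c ≈ 204 mm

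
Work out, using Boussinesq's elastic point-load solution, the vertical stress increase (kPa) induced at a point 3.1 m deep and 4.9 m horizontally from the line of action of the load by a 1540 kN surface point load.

Δσ_z ≈ 3.34 kPa

Boussinesq vertical stress below a point load on an elastic half-space:
Δσ_z = 3P/(2πz²) · [1 + (r/z)²]^(−5/2)
r/z = 4.9/3.1 = 1.5806; [1+(r/z)²]^(−5/2) = 0.043683.
Δσ_z = 3×1540/(2π×3.1²) × 0.043683 = 76.514 × 0.043683 = 3.342 kPa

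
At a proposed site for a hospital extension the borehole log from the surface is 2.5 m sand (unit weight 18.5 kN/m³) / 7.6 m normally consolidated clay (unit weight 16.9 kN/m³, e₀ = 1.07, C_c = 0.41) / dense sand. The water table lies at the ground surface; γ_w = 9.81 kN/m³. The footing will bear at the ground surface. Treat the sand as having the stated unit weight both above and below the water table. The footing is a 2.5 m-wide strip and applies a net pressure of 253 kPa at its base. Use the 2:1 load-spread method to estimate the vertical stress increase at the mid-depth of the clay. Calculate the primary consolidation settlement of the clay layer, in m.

S_c ≈ 0.593 m

Mid-depth of clay below the ground surface: z = 2.5 + 7.6/2 = 6.3 m.
Total vertical stress at mid-clay: σ_v = 18.5×2.5 + 16.9×3.8 = 110.47 kPa.
Pore pressure: u = 9.81×(6.3 − 0) = 61.803 kPa.
Initial effective stress: σ'_0 = σ_v − u = 110.47 − 61.803 = 48.667 kPa.
Stress increase at mid-clay by the 2:1 spreading method:
Δσ = qB/(B+z) = 253×2.5/(2.5+6.3) = 71.875 kPa
Final effective stress: σ'_f = σ'_0 + Δσ = 48.667 + 71.875 = 120.54 kPa.
Normally consolidated clay, so the full stress increment lies on the virgin compression line:
S_c = C_c·H/(1+e₀)·log₁₀(σ'_f/σ'_0) = 0.41×7.6/(1+1.07)×log₁₀(120.54/48.667)
    = 1.5053 × 0.3939 = 0.5929 m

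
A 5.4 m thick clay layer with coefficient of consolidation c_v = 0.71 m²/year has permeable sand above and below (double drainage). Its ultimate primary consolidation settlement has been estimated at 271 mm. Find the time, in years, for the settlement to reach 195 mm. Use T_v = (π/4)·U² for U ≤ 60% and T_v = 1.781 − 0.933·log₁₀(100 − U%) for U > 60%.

t ≈ 4.42 years

Drainage path length: H_d = H/2 = 2.7 m (double drainage).
U = S(t)/S_ult = 195/271 = 0.7196.
U > 60%: T_v = 1.781 − 0.933·log₁₀(100 − 71.956) = 0.43016.
t = T_v·H_d²/c_v = 0.43016×2.7²/0.71 = 4.417 years.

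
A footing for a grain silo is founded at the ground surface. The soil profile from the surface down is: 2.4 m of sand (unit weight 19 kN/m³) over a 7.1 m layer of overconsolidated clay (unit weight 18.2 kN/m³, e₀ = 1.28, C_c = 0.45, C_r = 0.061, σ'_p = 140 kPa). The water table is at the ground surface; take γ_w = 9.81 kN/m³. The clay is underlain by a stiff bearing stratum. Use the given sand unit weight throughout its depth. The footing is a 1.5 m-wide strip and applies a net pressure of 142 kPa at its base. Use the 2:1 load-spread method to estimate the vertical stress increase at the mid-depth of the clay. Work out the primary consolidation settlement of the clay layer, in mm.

Mid-depth of clay below the ground surface: z = 2.4 + 7.1/2 = 5.95 m.
Total vertical stress at mid-clay: σ_v = 19×2.4 + 18.2×3.55 = 110.21 kPa.
Pore pressure: u = 9.81×(5.95 − 0) = 58.37 kPa.
Initial effective stress: σ'_0 = σ_v − u = 110.21 − 58.37 = 51.84 kPa.
Stress increase at mid-clay by the 2:1 spreading method:
Δσ = qB/(B+z) = 142×1.5/(1.5+5.95) = 28.591 kPa
Final effective stress: σ'_f = 51.84 + 28.591 = 80.431 kPa.
σ'_f = 80.431 ≤ σ'_p = 140 kPa, so the clay remains overconsolidated and only the recompression index applies:
S_c = C_r·H/(1+e₀)·log₁₀(σ'_f/σ'_0) = 0.061×7.1/2.28×log₁₀(80.431/51.84)
    = 0.18995 × 0.19076 = 0.03624 m

S_c ≈ 36.2 mm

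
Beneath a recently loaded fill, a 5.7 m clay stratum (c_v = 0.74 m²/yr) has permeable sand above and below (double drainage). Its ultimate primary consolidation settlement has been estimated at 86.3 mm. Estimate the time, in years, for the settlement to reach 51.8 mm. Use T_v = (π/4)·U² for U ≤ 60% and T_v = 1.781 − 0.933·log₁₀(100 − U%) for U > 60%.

t ≈ 3.14 years

Drainage path length: H_d = H/2 = 2.85 m (double drainage).
U = S(t)/S_ult = 51.8/86.3 = 0.6002.
U > 60%: T_v = 1.781 − 0.933·log₁₀(100 − 60.023) = 0.28651.
t = T_v·H_d²/c_v = 0.28651×2.85²/0.74 = 3.145 years.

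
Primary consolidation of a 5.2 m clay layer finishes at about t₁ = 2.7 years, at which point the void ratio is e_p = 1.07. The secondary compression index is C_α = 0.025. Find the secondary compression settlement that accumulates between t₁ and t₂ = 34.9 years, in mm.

S_s ≈ 69.8 mm

Secondary compression: S_s = C_α·H/(1+e_p)·log₁₀(t₂/t₁)
S_s = 0.025×5.2/(1+1.07)×log₁₀(34.9/2.7)
    = 0.0628 × 1.111 = 0.0698 m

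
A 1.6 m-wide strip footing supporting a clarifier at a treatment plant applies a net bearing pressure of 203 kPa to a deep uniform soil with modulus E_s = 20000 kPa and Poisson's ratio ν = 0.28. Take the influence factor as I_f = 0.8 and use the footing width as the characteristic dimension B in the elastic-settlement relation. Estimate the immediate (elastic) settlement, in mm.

Immediate (elastic) settlement: S_e = q·B·(1−ν²)/E_s · I_f.
S_e = 203 × 1.6 × (1 − 0.28²) / 20000 × 0.8
    = 203 × 1.6 × 0.9216 / 20000 × 0.8
    = 0.01197 m = 11.97 mm

S_e ≈ 12 mm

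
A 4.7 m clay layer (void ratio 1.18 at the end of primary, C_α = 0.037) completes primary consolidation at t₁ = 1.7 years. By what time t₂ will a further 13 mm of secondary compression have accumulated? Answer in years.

S_s = C_α·H/(1+e_p)·log₁₀(t₂/t₁) ⇒ log₁₀(t₂/t₁) = S_s·(1+e_p)/(C_α·H).
log₁₀(t₂/t₁) = 0.013 × (1+1.18) / (0.037×4.7) = 0.163
t₂ = t₁ × 10^0.163 = 1.7 × 1.455 = 2.474 years

t₂ ≈ 2.47 years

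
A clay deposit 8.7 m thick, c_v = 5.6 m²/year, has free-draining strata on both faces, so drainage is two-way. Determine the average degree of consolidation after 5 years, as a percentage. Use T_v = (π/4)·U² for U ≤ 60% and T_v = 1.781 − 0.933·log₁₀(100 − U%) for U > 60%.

U ≈ 97.9 %

Drainage path length: H_d = H/2 = 4.35 m (double drainage).
T_v = c_v·t/H_d² = 5.6×5/4.35² = 1.4797.
T_v = 1.4797 corresponds to the U > 60% branch:
U = 1 − 10^((1.781 − T_v)/0.933)/100 = 0.979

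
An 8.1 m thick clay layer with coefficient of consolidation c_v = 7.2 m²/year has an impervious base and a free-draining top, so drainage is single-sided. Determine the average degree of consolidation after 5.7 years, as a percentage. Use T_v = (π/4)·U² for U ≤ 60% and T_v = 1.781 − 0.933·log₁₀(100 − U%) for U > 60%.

Drainage path length: H_d = H = 8.1 m (single drainage).
T_v = c_v·t/H_d² = 7.2×5.7/8.1² = 0.62551.
T_v = 0.62551 corresponds to the U > 60% branch:
U = 1 − 10^((1.781 − T_v)/0.933)/100 = 0.8268

U ≈ 82.7 %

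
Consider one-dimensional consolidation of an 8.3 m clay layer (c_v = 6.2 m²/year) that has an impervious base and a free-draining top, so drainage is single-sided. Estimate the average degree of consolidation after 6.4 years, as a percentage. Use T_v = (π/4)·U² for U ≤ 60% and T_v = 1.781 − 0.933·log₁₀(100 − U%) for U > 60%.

Drainage path length: H_d = H = 8.3 m (single drainage).
T_v = c_v·t/H_d² = 6.2×6.4/8.3² = 0.57599.
T_v = 0.57599 corresponds to the U > 60% branch:
U = 1 − 10^((1.781 − T_v)/0.933)/100 = 0.8043

U ≈ 80.4 %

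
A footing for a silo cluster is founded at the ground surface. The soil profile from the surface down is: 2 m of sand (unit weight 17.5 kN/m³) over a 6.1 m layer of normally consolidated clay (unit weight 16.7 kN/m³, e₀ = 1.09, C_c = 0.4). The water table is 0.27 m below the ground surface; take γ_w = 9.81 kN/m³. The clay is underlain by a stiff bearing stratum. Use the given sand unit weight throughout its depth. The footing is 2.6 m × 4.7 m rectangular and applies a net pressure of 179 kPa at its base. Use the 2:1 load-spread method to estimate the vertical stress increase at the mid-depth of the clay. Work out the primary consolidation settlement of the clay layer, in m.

Mid-depth of clay below the ground surface: z = 2 + 6.1/2 = 5.05 m.
Total vertical stress at mid-clay: σ_v = 17.5×2 + 16.7×3.05 = 85.935 kPa.
Pore pressure: u = 9.81×(5.05 − 0.27) = 46.892 kPa.
Initial effective stress: σ'_0 = σ_v − u = 85.935 − 46.892 = 39.043 kPa.
Stress increase at mid-clay by the 2:1 spreading method:
Δσ = qBL/((B+z)(L+z)) = 179×2.6×4.7/((2.6+5.05)(4.7+5.05)) = 29.326 kPa
Final effective stress: σ'_f = σ'_0 + Δσ = 39.043 + 29.326 = 68.369 kPa.
Normally consolidated clay, so the full stress increment lies on the virgin compression line:
S_c = C_c·H/(1+e₀)·log₁₀(σ'_f/σ'_0) = 0.4×6.1/(1+1.09)×log₁₀(68.369/39.043)
    = 1.1675 × 0.24332 = 0.2841 m

S_c ≈ 0.284 m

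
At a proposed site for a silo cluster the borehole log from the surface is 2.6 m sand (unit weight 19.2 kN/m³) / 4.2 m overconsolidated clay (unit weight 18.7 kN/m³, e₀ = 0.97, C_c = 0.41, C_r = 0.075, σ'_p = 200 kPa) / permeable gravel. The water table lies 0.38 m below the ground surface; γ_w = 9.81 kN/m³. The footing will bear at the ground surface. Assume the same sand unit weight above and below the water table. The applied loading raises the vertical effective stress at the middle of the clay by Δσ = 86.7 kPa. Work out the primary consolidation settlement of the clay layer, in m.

Mid-depth of clay below the ground surface: z = 2.6 + 4.2/2 = 4.7 m.
Total vertical stress at mid-clay: σ_v = 19.2×2.6 + 18.7×2.1 = 89.19 kPa.
Pore pressure: u = 9.81×(4.7 − 0.38) = 42.379 kPa.
Initial effective stress: σ'_0 = σ_v − u = 89.19 − 42.379 = 46.811 kPa.
Final effective stress: σ'_f = 46.811 + 86.7 = 133.51 kPa.
σ'_f = 133.51 ≤ σ'_p = 200 kPa, so the clay remains overconsolidated and only the recompression index applies:
S_c = C_r·H/(1+e₀)·log₁₀(σ'_f/σ'_0) = 0.075×4.2/1.97×log₁₀(133.51/46.811)
    = 0.1599 × 0.45517 = 0.07278 m

S_c ≈ 0.0728 m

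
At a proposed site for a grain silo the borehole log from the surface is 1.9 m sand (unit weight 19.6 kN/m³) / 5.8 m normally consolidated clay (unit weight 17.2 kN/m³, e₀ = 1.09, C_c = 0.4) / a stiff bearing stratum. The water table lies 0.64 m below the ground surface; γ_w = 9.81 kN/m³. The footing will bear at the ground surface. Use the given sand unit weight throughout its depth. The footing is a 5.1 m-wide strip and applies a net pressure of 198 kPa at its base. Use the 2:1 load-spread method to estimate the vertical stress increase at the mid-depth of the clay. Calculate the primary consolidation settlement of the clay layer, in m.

S_c ≈ 0.561 m

Mid-depth of clay below the ground surface: z = 1.9 + 5.8/2 = 4.8 m.
Total vertical stress at mid-clay: σ_v = 19.6×1.9 + 17.2×2.9 = 87.12 kPa.
Pore pressure: u = 9.81×(4.8 − 0.64) = 40.81 kPa.
Initial effective stress: σ'_0 = σ_v − u = 87.12 − 40.81 = 46.31 kPa.
Stress increase at mid-clay by the 2:1 spreading method:
Δσ = qB/(B+z) = 198×5.1/(5.1+4.8) = 102 kPa
Final effective stress: σ'_f = σ'_0 + Δσ = 46.31 + 102 = 148.31 kPa.
Normally consolidated clay, so the full stress increment lies on the virgin compression line:
S_c = C_c·H/(1+e₀)·log₁₀(σ'_f/σ'_0) = 0.4×5.8/(1+1.09)×log₁₀(148.31/46.31)
    = 1.11 × 0.5055 = 0.5611 m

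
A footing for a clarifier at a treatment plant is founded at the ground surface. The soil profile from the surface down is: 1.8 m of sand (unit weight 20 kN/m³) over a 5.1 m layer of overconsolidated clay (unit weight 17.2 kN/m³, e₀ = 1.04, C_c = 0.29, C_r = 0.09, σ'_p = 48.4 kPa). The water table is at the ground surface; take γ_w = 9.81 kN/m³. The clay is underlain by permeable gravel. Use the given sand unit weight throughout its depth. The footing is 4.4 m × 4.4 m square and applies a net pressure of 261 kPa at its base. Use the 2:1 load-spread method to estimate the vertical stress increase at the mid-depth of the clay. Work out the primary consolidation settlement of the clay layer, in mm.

Mid-depth of clay below the ground surface: z = 1.8 + 5.1/2 = 4.35 m.
Total vertical stress at mid-clay: σ_v = 20×1.8 + 17.2×2.55 = 79.86 kPa.
Pore pressure: u = 9.81×(4.35 − 0) = 42.673 kPa.
Initial effective stress: σ'_0 = σ_v − u = 79.86 − 42.673 = 37.187 kPa.
Stress increase at mid-clay by the 2:1 spreading method:
Δσ = qBL/((B+z)(L+z)) = 261×4.4×4.4/((4.4+4.35)(4.4+4.35)) = 65.998 kPa
Final effective stress: σ'_f = 37.187 + 65.998 = 103.19 kPa.
σ'_f = 103.19 > σ'_p = 48.4 kPa, so the stress path crosses the preconsolidation pressure — recompression up to σ'_p, then virgin compression beyond:
S_c = H/(1+e₀)·[C_r·log₁₀(σ'_p/σ'_0) + C_c·log₁₀(σ'_f/σ'_p)]
    = 5.1/2.04 × [0.09×log₁₀(48.4/37.187) + 0.29×log₁₀(103.19/48.4)]
    = 2.5 × [0.010301 + 0.09535] = 0.2641 m

S_c ≈ 264 mm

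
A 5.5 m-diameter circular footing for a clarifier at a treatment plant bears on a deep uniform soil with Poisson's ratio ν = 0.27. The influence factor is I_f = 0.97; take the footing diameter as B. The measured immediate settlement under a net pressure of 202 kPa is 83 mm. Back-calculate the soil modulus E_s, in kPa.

E_s ≈ 12000 kPa

S_e = q·B·(1−ν²)/E_s · I_f  ⇒  E_s = q·B·(1−ν²)·I_f / S_e.
E_s = 202 × 5.5 × 0.9271 × 0.97 / 0.083 = 12040 kPa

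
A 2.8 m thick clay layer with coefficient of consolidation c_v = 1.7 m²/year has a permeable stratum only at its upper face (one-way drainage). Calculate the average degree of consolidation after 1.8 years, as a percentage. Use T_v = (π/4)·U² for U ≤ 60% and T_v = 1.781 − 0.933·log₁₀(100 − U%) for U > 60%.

U ≈ 69.1 %

Drainage path length: H_d = H = 2.8 m (single drainage).
T_v = c_v·t/H_d² = 1.7×1.8/2.8² = 0.39031.
T_v = 0.39031 corresponds to the U > 60% branch:
U = 1 − 10^((1.781 − T_v)/0.933)/100 = 0.6906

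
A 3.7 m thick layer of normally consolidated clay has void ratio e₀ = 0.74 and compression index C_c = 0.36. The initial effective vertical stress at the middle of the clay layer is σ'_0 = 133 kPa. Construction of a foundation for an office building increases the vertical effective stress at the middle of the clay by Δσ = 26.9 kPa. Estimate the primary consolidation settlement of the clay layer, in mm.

Final effective stress: σ'_f = σ'_0 + Δσ = 133 + 26.9 = 159.9 kPa.
Normally consolidated clay, so the full stress increment lies on the virgin compression line:
S_c = C_c·H/(1+e₀)·log₁₀(σ'_f/σ'_0) = 0.36×3.7/(1+0.74)×log₁₀(159.9/133)
    = 0.76552 × 0.079997 = 0.06124 m

S_c ≈ 61.2 mm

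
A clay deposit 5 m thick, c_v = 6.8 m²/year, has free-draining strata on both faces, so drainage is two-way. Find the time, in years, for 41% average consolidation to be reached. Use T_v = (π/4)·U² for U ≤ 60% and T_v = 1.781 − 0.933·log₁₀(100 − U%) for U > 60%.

t ≈ 0.121 years

Drainage path length: H_d = H/2 = 2.5 m (double drainage).
U ≤ 60%: T_v = (π/4)·U² = (π/4)×0.41² = 0.13203.
t = T_v·H_d²/c_v = 0.13203×2.5²/6.8 = 0.1214 years.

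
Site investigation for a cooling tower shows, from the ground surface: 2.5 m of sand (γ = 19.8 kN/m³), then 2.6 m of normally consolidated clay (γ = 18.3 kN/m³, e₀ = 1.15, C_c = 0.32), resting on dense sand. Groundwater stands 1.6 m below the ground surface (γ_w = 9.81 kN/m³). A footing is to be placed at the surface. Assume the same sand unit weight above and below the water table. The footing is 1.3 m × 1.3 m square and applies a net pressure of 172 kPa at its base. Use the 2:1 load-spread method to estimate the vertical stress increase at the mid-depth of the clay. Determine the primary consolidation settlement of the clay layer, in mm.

S_c ≈ 32.9 mm

Mid-depth of clay below the ground surface: z = 2.5 + 2.6/2 = 3.8 m.
Total vertical stress at mid-clay: σ_v = 19.8×2.5 + 18.3×1.3 = 73.29 kPa.
Pore pressure: u = 9.81×(3.8 − 1.6) = 21.582 kPa.
Initial effective stress: σ'_0 = σ_v − u = 73.29 − 21.582 = 51.708 kPa.
Stress increase at mid-clay by the 2:1 spreading method:
Δσ = qBL/((B+z)(L+z)) = 172×1.3×1.3/((1.3+3.8)(1.3+3.8)) = 11.176 kPa
Final effective stress: σ'_f = σ'_0 + Δσ = 51.708 + 11.176 = 62.884 kPa.
Normally consolidated clay, so the full stress increment lies on the virgin compression line:
S_c = C_c·H/(1+e₀)·log₁₀(σ'_f/σ'_0) = 0.32×2.6/(1+1.15)×log₁₀(62.884/51.708)
    = 0.38698 × 0.084982 = 0.03289 m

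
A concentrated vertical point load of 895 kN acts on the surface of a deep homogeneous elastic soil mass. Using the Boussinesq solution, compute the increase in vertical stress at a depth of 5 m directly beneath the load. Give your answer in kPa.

Boussinesq vertical stress below a point load on an elastic half-space:
Δσ_z = 3P/(2πz²) · [1 + (r/z)²]^(−5/2)
r/z = 0/5 = 0; [1+(r/z)²]^(−5/2) = 1.
Δσ_z = 3×895/(2π×5²) × 1 = 17.093 × 1 = 17.09 kPa

Δσ_z ≈ 17.1 kPa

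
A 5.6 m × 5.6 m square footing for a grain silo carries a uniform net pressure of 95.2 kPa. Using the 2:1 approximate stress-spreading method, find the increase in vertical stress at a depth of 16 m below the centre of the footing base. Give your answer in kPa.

Δσ_z ≈ 6.4 kPa

By the 2:1 method the load spreads at 1 horizontal : 2 vertical, so at depth z the loaded area has grown by z in each plan dimension:
Δσ = qBL/((B+z)(L+z)) = 95.2×5.6×5.6/((5.6+16)(5.6+16)) = 6.3989 kPa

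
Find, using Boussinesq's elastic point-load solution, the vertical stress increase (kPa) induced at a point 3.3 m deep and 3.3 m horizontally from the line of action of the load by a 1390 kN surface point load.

Δσ_z ≈ 10.8 kPa

Boussinesq vertical stress below a point load on an elastic half-space:
Δσ_z = 3P/(2πz²) · [1 + (r/z)²]^(−5/2)
r/z = 3.3/3.3 = 1; [1+(r/z)²]^(−5/2) = 0.17678.
Δσ_z = 3×1390/(2π×3.3²) × 0.17678 = 60.944 × 0.17678 = 10.77 kPa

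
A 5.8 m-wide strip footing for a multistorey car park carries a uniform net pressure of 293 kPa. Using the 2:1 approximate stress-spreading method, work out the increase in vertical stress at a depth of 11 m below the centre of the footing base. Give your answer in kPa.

Δσ_z ≈ 101 kPa

By the 2:1 method the load spreads at 1 horizontal : 2 vertical, so at depth z the loaded area has grown by z in each plan dimension:
Δσ = qB/(B+z) = 293×5.8/(5.8+11) = 101.15 kPa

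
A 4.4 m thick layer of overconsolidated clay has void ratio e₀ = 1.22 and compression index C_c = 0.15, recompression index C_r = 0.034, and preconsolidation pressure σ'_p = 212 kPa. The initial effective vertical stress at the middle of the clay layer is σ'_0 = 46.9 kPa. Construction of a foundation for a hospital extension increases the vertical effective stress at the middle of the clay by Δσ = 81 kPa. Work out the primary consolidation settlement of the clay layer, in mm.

S_c ≈ 29.4 mm

Final effective stress: σ'_f = 46.9 + 81 = 127.9 kPa.
σ'_f = 127.9 ≤ σ'_p = 212 kPa, so the clay remains overconsolidated and only the recompression index applies:
S_c = C_r·H/(1+e₀)·log₁₀(σ'_f/σ'_0) = 0.034×4.4/2.22×log₁₀(127.9/46.9)
    = 0.067388 × 0.4357 = 0.02936 m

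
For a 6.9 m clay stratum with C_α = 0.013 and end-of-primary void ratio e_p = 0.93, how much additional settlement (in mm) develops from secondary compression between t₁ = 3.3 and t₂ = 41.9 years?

Secondary compression: S_s = C_α·H/(1+e_p)·log₁₀(t₂/t₁)
S_s = 0.013×6.9/(1+0.93)×log₁₀(41.9/3.3)
    = 0.04648 × 1.104 = 0.0513 m

S_s ≈ 51.3 mm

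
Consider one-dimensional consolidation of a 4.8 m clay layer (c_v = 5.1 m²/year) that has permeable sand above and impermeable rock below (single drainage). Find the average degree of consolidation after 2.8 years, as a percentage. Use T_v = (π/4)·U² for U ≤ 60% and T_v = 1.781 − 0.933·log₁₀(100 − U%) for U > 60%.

U ≈ 82.4 %

Drainage path length: H_d = H = 4.8 m (single drainage).
T_v = c_v·t/H_d² = 5.1×2.8/4.8² = 0.61979.
T_v = 0.61979 corresponds to the U > 60% branch:
U = 1 − 10^((1.781 − T_v)/0.933)/100 = 0.8244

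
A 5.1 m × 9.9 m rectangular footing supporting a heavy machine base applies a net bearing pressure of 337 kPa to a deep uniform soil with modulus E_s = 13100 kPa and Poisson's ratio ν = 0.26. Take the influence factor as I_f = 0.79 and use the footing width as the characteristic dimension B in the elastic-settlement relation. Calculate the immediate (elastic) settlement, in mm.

S_e ≈ 96.6 mm

Immediate (elastic) settlement: S_e = q·B·(1−ν²)/E_s · I_f.
S_e = 337 × 5.1 × (1 − 0.26²) / 13100 × 0.79
    = 337 × 5.1 × 0.9324 / 13100 × 0.79
    = 0.09664 m = 96.64 mm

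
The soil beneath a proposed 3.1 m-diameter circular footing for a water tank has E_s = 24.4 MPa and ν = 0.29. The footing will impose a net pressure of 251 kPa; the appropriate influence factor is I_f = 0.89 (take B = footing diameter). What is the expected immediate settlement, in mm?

Immediate (elastic) settlement: S_e = q·B·(1−ν²)/E_s · I_f.
E_s = 24.4 MPa = 24400 kPa.
S_e = 251 × 3.1 × (1 − 0.29²) / 24400 × 0.89
    = 251 × 3.1 × 0.9159 / 24400 × 0.89
    = 0.02599 m = 25.99 mm

S_e ≈ 26 mm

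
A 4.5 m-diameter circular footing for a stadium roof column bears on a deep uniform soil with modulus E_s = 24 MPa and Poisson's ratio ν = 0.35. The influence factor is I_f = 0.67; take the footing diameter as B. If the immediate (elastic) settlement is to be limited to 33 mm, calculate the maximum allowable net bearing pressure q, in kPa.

E_s = 24 MPa = 24000 kPa.
S_e = q·B·(1−ν²)/E_s · I_f  ⇒  q = S_e·E_s / (B·(1−ν²)·I_f).
q = 0.033 × 24000 / (4.5 × 0.8775 × 0.67) = 299.4 kPa

q ≈ 299 kPa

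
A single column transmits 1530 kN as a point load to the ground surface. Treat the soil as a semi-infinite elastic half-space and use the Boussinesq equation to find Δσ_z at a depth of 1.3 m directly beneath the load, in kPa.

Boussinesq vertical stress below a point load on an elastic half-space:
Δσ_z = 3P/(2πz²) · [1 + (r/z)²]^(−5/2)
r/z = 0/1.3 = 0; [1+(r/z)²]^(−5/2) = 1.
Δσ_z = 3×1530/(2π×1.3²) × 1 = 432.26 × 1 = 432.3 kPa

Δσ_z ≈ 432 kPa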